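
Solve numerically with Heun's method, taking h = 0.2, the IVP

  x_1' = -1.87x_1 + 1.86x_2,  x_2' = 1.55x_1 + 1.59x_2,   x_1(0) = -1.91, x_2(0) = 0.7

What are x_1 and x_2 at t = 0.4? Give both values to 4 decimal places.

-0.7411, 0.2456

Heun on (x_1,x_2): k1 = f(t_n, state_n); k2 = f(t_n + h, state_n + h·k1); state_{n+1} = state_n + (h/2)·(k1 + k2).
0.000000: (-1.910000, 0.700000)
  k1 = (4.873700, -1.847500)
  predictor → (-0.935260, 0.330500)
  k2 = (2.363666, -0.924158)
  → (-1.186263, 0.422834)
0.200000: (-1.186263, 0.422834)
  k1 = (3.004784, -1.166402)
  predictor → (-0.585307, 0.189554)
  k2 = (1.447093, -0.605835)
  → (-0.741076, 0.245611)
(x_1(0.4), x_2(0.4)) ≈ (-0.7411, 0.2456)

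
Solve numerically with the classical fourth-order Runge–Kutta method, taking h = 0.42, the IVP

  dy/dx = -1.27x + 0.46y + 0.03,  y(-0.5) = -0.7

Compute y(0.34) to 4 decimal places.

-0.8601

RK4: k1 = f(x_n, y_n); k2 = f(x_n + h/2, y_n + (h/2)·k1); k3 = f(x_n + h/2, y_n + (h/2)·k2); k4 = f(x_n + h, y_n + h·k3); y_{n+1} = y_n + (h/6)·(k1 + 2k2 + 2k3 + k4).
x=-0.500000, y=-0.700000:
  k1 = f(-0.500000, -0.700000) = 0.343000
  k2 = f(-0.290000, -0.627970) = 0.109434
  k3 = f(-0.290000, -0.677019) = 0.086871
  k4 = f(-0.080000, -0.663514) = -0.173616
  y ← -0.700000 + (0.42/6)·(k1 + 2k2 + 2k3 + k4) = -0.660660
x=-0.080000, y=-0.660660:
  k1 = f(-0.080000, -0.660660) = -0.172304
  k2 = f(0.130000, -0.696844) = -0.455648
  k3 = f(0.130000, -0.756347) = -0.483019
  k4 = f(0.340000, -0.863529) = -0.799023
  y ← -0.660660 + (0.42/6)·(k1 + 2k2 + 2k3 + k4) = -0.860067
y(0.34) ≈ -0.8601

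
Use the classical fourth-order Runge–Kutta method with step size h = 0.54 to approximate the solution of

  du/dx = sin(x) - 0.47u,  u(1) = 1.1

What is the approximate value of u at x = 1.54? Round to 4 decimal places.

RK4: k1 = f(x_n, u_n); k2 = f(x_n + h/2, u_n + (h/2)·k1); k3 = f(x_n + h/2, u_n + (h/2)·k2); k4 = f(x_n + h, u_n + h·k3); u_{n+1} = u_n + (h/6)·(k1 + 2k2 + 2k3 + k4).
x=1.000000, u=1.100000:
  k1 = f(1.000000, 1.100000) = 0.324471
  k2 = f(1.270000, 1.187607) = 0.396925
  k3 = f(1.270000, 1.207170) = 0.387731
  k4 = f(1.540000, 1.309375) = 0.384120
  u ← 1.100000 + (0.54/6)·(k1 + 2k2 + 2k3 + k4) = 1.305011
u(1.54) ≈ 1.3050

1.3050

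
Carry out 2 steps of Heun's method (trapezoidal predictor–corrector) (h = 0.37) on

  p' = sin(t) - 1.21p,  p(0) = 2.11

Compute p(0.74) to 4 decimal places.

1.1037

Heun: k1 = f(t_n, p_n); k2 = f(t_n + h, p_n + h·k1); p_{n+1} = p_n + (h/2)·(k1 + k2).
t=0.000000, p=2.110000:
  k1 = f(0.000000, 2.110000) = -2.553100
  k2 = f(0.370000, 1.165353) = -1.048462
  p ← 2.110000 + (0.37/2)·(-2.553100 + (-1.048462)) = 1.443711
t=0.370000, p=1.443711:
  k1 = f(0.370000, 1.443711) = -1.385275
  k2 = f(0.740000, 0.931159) = -0.452415
  p ← 1.443711 + (0.37/2)·(-1.385275 + (-0.452415)) = 1.103738
p(0.74) ≈ 1.1037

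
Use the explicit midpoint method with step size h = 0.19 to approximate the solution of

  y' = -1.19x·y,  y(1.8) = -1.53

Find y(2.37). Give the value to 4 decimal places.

Midpoint: k1 = f(x_n, y_n); k2 = f(x_n + h/2, y_n + (h/2)·k1); y_{n+1} = y_n + h·k2.
x=1.800000, y=-1.530000:
  k1 = f(1.800000, -1.530000) = 3.277260
  k2 = f(1.895000, -1.218660) = 2.748140
  y ← -1.530000 + 0.19·2.748140 = -1.007853
x=1.990000, y=-1.007853:
  k1 = f(1.990000, -1.007853) = 2.386698
  k2 = f(2.085000, -0.781117) = 1.938069
  y ← -1.007853 + 0.19·1.938069 = -0.639620
x=2.180000, y=-0.639620:
  k1 = f(2.180000, -0.639620) = 1.659303
  k2 = f(2.275000, -0.481987) = 1.304858
  y ← -0.639620 + 0.19·1.304858 = -0.391697
y(2.37) ≈ -0.3917

-0.3917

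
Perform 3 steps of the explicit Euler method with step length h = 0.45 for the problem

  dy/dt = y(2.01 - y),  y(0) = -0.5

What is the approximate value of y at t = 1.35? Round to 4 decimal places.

Euler: y_{n+1} = y_n + h·f(t_n, y_n).
t=0.000000, y=-0.500000: f=-1.255000 → y ← -0.500000 + 0.45·(-1.255000) = -1.064750
t=0.450000, y=-1.064750: f=-3.273840 → y ← -1.064750 + 0.45·(-3.273840) = -2.537978
t=0.900000, y=-2.537978: f=-11.542668 → y ← -2.537978 + 0.45·(-11.542668) = -7.732179
y(1.35) ≈ -7.7322

-7.7322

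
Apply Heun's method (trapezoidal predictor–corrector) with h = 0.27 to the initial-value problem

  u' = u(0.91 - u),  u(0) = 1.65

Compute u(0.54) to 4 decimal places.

1.2651

Heun: k1 = f(x_n, u_n); k2 = f(x_n + h, u_n + h·k1); u_{n+1} = u_n + (h/2)·(k1 + k2).
x=0.000000, u=1.650000:
  k1 = f(0.000000, 1.650000) = -1.221000
  k2 = f(0.270000, 1.320330) = -0.541771
  u ← 1.650000 + (0.27/2)·(-1.221000 + (-0.541771)) = 1.412026
x=0.270000, u=1.412026:
  k1 = f(0.270000, 1.412026) = -0.708874
  k2 = f(0.540000, 1.220630) = -0.379164
  u ← 1.412026 + (0.27/2)·(-0.708874 + (-0.379164)) = 1.265141
u(0.54) ≈ 1.2651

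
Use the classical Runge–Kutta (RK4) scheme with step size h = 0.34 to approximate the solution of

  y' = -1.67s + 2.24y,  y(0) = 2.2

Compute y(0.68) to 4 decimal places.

9.3848

RK4: k1 = f(s_n, y_n); k2 = f(s_n + h/2, y_n + (h/2)·k1); k3 = f(s_n + h/2, y_n + (h/2)·k2); k4 = f(s_n + h, y_n + h·k3); y_{n+1} = y_n + (h/6)·(k1 + 2k2 + 2k3 + k4).
s=0.000000, y=2.200000:
  k1 = f(0.000000, 2.200000) = 4.928000
  k2 = f(0.170000, 3.037760) = 6.520682
  k3 = f(0.170000, 3.308516) = 7.127176
  k4 = f(0.340000, 4.623240) = 9.788257
  y ← 2.200000 + (0.34/6)·(k1 + 2k2 + 2k3 + k4) = 4.580679
s=0.340000, y=4.580679:
  k1 = f(0.340000, 4.580679) = 9.692920
  k2 = f(0.510000, 6.228475) = 13.100084
  k3 = f(0.510000, 6.807693) = 14.397532
  k4 = f(0.680000, 9.475839) = 20.090280
  y ← 4.580679 + (0.34/6)·(k1 + 2k2 + 2k3 + k4) = 9.384790
y(0.68) ≈ 9.3848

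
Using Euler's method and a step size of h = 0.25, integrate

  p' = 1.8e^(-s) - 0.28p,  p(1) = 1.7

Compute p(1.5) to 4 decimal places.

Euler: p_{n+1} = p_n + h·f(s_n, p_n).
s=1.000000, p=1.700000: f=0.186183 → p ← 1.700000 + 0.25·0.186183 = 1.746546
s=1.250000, p=1.746546: f=0.026676 → p ← 1.746546 + 0.25·0.026676 = 1.753215
p(1.5) ≈ 1.7532

1.7532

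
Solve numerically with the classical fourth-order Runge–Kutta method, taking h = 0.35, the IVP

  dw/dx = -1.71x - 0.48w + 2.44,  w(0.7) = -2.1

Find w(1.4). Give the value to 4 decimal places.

-1.1374

RK4: k1 = f(x_n, w_n); k2 = f(x_n + h/2, w_n + (h/2)·k1); k3 = f(x_n + h/2, w_n + (h/2)·k2); k4 = f(x_n + h, w_n + h·k3); w_{n+1} = w_n + (h/6)·(k1 + 2k2 + 2k3 + k4).
x=0.700000, w=-2.100000:
  k1 = f(0.700000, -2.100000) = 2.251000
  k2 = f(0.875000, -1.706075) = 1.762666
  k3 = f(0.875000, -1.791533) = 1.803686
  k4 = f(1.050000, -1.468710) = 1.349481
  w ← -2.100000 + (0.35/6)·(k1 + 2k2 + 2k3 + k4) = -1.473898
x=1.050000, w=-1.473898:
  k1 = f(1.050000, -1.473898) = 1.351971
  k2 = f(1.225000, -1.237303) = 0.939155
  k3 = f(1.225000, -1.309545) = 0.973832
  k4 = f(1.400000, -1.133056) = 0.589867
  w ← -1.473898 + (0.35/6)·(k1 + 2k2 + 2k3 + k4) = -1.137442
w(1.4) ≈ -1.1374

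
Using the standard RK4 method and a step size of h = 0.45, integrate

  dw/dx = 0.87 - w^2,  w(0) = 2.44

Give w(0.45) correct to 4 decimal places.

1.3467

RK4: k1 = f(x_n, w_n); k2 = f(x_n + h/2, w_n + (h/2)·k1); k3 = f(x_n + h/2, w_n + (h/2)·k2); k4 = f(x_n + h, w_n + h·k3); w_{n+1} = w_n + (h/6)·(k1 + 2k2 + 2k3 + k4).
x=0.000000, w=2.440000:
  k1 = f(0.000000, 2.440000) = -5.083600
  k2 = f(0.225000, 1.296190) = -0.810109
  k3 = f(0.225000, 2.257726) = -4.227325
  k4 = f(0.450000, 0.537704) = 0.580875
  w ← 2.440000 + (0.45/6)·(k1 + 2k2 + 2k3 + k4) = 1.346681
w(0.45) ≈ 1.3467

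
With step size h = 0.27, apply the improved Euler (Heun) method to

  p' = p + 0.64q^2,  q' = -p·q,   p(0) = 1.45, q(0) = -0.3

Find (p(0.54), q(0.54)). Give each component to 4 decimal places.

2.4965, -0.1141

Heun on (p,q): k1 = f(t_n, state_n); k2 = f(t_n + h, state_n + h·k1); state_{n+1} = state_n + (h/2)·(k1 + k2).
0.000000: (1.450000, -0.300000)
  k1 = (1.507600, 0.435000)
  predictor → (1.857052, -0.182550)
  k2 = (1.878380, 0.339005)
  → (1.907107, -0.195509)
0.270000: (1.907107, -0.195509)
  k1 = (1.931571, 0.372857)
  predictor → (2.428631, -0.094838)
  k2 = (2.434388, 0.230326)
  → (2.496512, -0.114080)
(p(0.54), q(0.54)) ≈ (2.4965, -0.1141)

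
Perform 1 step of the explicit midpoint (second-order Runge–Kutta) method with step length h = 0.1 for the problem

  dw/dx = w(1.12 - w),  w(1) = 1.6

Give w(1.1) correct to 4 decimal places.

Midpoint: k1 = f(x_n, w_n); k2 = f(x_n + h/2, w_n + (h/2)·k1); w_{n+1} = w_n + h·k2.
x=1.000000, w=1.600000:
  k1 = f(1.000000, 1.600000) = -0.768000
  k2 = f(1.050000, 1.561600) = -0.689603
  w ← 1.600000 + 0.1·(-0.689603) = 1.531040
w(1.1) ≈ 1.5310

1.5310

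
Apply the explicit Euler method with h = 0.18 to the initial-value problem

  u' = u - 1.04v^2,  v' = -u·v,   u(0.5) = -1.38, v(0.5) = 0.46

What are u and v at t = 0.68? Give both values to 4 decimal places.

Euler on (u,v): u_{n+1} = u_n + h·u', v_{n+1} = v_n + h·v'.
0.500000: (-1.380000, 0.460000); f=(-1.600064, 0.634800) → (-1.668012, 0.574264)
(u(0.68), v(0.68)) ≈ (-1.6680, 0.5743)

-1.6680, 0.5743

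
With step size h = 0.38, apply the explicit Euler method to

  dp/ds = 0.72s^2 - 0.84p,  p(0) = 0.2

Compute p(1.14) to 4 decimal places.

0.2480

Euler: p_{n+1} = p_n + h·f(s_n, p_n).
s=0.000000, p=0.200000: f=-0.168000 → p ← 0.200000 + 0.38·(-0.168000) = 0.136160
s=0.380000, p=0.136160: f=-0.010406 → p ← 0.136160 + 0.38·(-0.010406) = 0.132206
s=0.760000, p=0.132206: f=0.304819 → p ← 0.132206 + 0.38·0.304819 = 0.248037
p(1.14) ≈ 0.2480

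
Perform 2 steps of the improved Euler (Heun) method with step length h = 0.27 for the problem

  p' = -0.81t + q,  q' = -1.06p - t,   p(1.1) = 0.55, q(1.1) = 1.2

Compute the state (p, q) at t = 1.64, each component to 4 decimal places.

Heun on (p,q): k1 = f(t_n, state_n); k2 = f(t_n + h, state_n + h·k1); state_{n+1} = state_n + (h/2)·(k1 + k2).
1.100000: (0.550000, 1.200000)
  k1 = (0.309000, -1.683000)
  predictor → (0.633430, 0.745590)
  k2 = (-0.364110, -2.041436)
  → (0.542560, 0.697201)
1.370000: (0.542560, 0.697201)
  k1 = (-0.412499, -1.945114)
  predictor → (0.431185, 0.172020)
  k2 = (-1.156380, -2.097057)
  → (0.330762, 0.151508)
(p(1.64), q(1.64)) ≈ (0.3308, 0.1515)

0.3308, 0.1515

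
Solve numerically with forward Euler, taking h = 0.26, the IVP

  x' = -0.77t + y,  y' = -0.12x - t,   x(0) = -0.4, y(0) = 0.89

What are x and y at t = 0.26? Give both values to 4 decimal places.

-0.1686, 0.9025

Euler on (x,y): x_{n+1} = x_n + h·x', y_{n+1} = y_n + h·y'.
0.000000: (-0.400000, 0.890000); f=(0.890000, 0.048000) → (-0.168600, 0.902480)
(x(0.26), y(0.26)) ≈ (-0.1686, 0.9025)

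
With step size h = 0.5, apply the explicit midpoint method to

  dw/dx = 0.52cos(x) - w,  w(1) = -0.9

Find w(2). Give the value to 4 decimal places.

-0.3732

Midpoint: k1 = f(x_n, w_n); k2 = f(x_n + h/2, w_n + (h/2)·k1); w_{n+1} = w_n + h·k2.
x=1.000000, w=-0.900000:
  k1 = f(1.000000, -0.900000) = 1.180957
  k2 = f(1.250000, -0.604761) = 0.768728
  w ← -0.900000 + 0.5·0.768728 = -0.515636
x=1.500000, w=-0.515636:
  k1 = f(1.500000, -0.515636) = 0.552419
  k2 = f(1.750000, -0.377531) = 0.284843
  w ← -0.515636 + 0.5·0.284843 = -0.373214
w(2) ≈ -0.3732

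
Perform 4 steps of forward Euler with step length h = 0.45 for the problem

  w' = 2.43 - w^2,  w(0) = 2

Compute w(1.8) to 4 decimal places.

Euler: w_{n+1} = w_n + h·f(x_n, w_n).
x=0.000000, w=2.000000: f=-1.570000 → w ← 2.000000 + 0.45·(-1.570000) = 1.293500
x=0.450000, w=1.293500: f=0.756858 → w ← 1.293500 + 0.45·0.756858 = 1.634086
x=0.900000, w=1.634086: f=-0.240237 → w ← 1.634086 + 0.45·(-0.240237) = 1.525979
x=1.350000, w=1.525979: f=0.101387 → w ← 1.525979 + 0.45·0.101387 = 1.571604
w(1.8) ≈ 1.5716

1.5716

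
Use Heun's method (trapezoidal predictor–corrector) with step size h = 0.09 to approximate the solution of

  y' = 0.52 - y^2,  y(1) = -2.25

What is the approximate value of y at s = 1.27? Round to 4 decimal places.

-5.0527

Heun: k1 = f(s_n, y_n); k2 = f(s_n + h, y_n + h·k1); y_{n+1} = y_n + (h/2)·(k1 + k2).
s=1.000000, y=-2.250000:
  k1 = f(1.000000, -2.250000) = -4.542500
  k2 = f(1.090000, -2.658825) = -6.549350
  y ← -2.250000 + (0.09/2)·(-4.542500 + (-6.549350)) = -2.749133
s=1.090000, y=-2.749133:
  k1 = f(1.090000, -2.749133) = -7.037734
  k2 = f(1.180000, -3.382529) = -10.921504
  y ← -2.749133 + (0.09/2)·(-7.037734 + (-10.921504)) = -3.557299
s=1.180000, y=-3.557299:
  k1 = f(1.180000, -3.557299) = -12.134376
  k2 = f(1.270000, -4.649393) = -21.096854
  y ← -3.557299 + (0.09/2)·(-12.134376 + (-21.096854)) = -5.052704
y(1.27) ≈ -5.0527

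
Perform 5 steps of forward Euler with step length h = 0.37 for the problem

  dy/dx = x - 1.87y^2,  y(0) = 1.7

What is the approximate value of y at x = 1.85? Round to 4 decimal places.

Euler: y_{n+1} = y_n + h·f(x_n, y_n).
x=0.000000, y=1.700000: f=-5.404300 → y ← 1.700000 + 0.37·(-5.404300) = -0.299591
x=0.370000, y=-0.299591: f=0.202159 → y ← -0.299591 + 0.37·0.202159 = -0.224792
x=0.740000, y=-0.224792: f=0.645506 → y ← -0.224792 + 0.37·0.645506 = 0.014045
x=1.110000, y=0.014045: f=1.109631 → y ← 0.014045 + 0.37·1.109631 = 0.424608
x=1.480000, y=0.424608: f=1.142853 → y ← 0.424608 + 0.37·1.142853 = 0.847464
y(1.85) ≈ 0.8475

0.8475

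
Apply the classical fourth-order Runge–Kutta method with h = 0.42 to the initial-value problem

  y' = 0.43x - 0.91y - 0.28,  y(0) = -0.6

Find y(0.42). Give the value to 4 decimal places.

RK4: k1 = f(x_n, y_n); k2 = f(x_n + h/2, y_n + (h/2)·k1); k3 = f(x_n + h/2, y_n + (h/2)·k2); k4 = f(x_n + h, y_n + h·k3); y_{n+1} = y_n + (h/6)·(k1 + 2k2 + 2k3 + k4).
x=0.000000, y=-0.600000:
  k1 = f(0.000000, -0.600000) = 0.266000
  k2 = f(0.210000, -0.544140) = 0.305467
  k3 = f(0.210000, -0.535852) = 0.297925
  k4 = f(0.420000, -0.474871) = 0.332733
  y ← -0.600000 + (0.42/6)·(k1 + 2k2 + 2k3 + k4) = -0.473614
y(0.42) ≈ -0.4736

-0.4736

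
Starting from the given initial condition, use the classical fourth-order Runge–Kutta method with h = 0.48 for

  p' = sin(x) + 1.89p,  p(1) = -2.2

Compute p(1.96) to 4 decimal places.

RK4: k1 = f(x_n, p_n); k2 = f(x_n + h/2, p_n + (h/2)·k1); k3 = f(x_n + h/2, p_n + (h/2)·k2); k4 = f(x_n + h, p_n + h·k3); p_{n+1} = p_n + (h/6)·(k1 + 2k2 + 2k3 + k4).
x=1.000000, p=-2.200000:
  k1 = f(1.000000, -2.200000) = -3.316529
  k2 = f(1.240000, -2.995967) = -4.716594
  k3 = f(1.240000, -3.331982) = -5.351663
  k4 = f(1.480000, -4.768798) = -8.017148
  p ← -2.200000 + (0.48/6)·(k1 + 2k2 + 2k3 + k4) = -4.717615
x=1.480000, p=-4.717615:
  k1 = f(1.480000, -4.717615) = -7.920412
  k2 = f(1.720000, -6.618514) = -11.520102
  k3 = f(1.720000, -7.482440) = -13.152921
  k4 = f(1.960000, -11.031017) = -19.923411
  p ← -4.717615 + (0.48/6)·(k1 + 2k2 + 2k3 + k4) = -10.892805
p(1.96) ≈ -10.8928

-10.8928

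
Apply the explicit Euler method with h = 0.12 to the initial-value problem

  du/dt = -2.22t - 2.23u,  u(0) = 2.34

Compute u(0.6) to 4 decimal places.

0.2482

Euler: u_{n+1} = u_n + h·f(t_n, u_n).
t=0.000000, u=2.340000: f=-5.218200 → u ← 2.340000 + 0.12·(-5.218200) = 1.713816
t=0.120000, u=1.713816: f=-4.088210 → u ← 1.713816 + 0.12·(-4.088210) = 1.223231
t=0.240000, u=1.223231: f=-3.260605 → u ← 1.223231 + 0.12·(-3.260605) = 0.831958
t=0.360000, u=0.831958: f=-2.654467 → u ← 0.831958 + 0.12·(-2.654467) = 0.513422
t=0.480000, u=0.513422: f=-2.210532 → u ← 0.513422 + 0.12·(-2.210532) = 0.248158
u(0.6) ≈ 0.2482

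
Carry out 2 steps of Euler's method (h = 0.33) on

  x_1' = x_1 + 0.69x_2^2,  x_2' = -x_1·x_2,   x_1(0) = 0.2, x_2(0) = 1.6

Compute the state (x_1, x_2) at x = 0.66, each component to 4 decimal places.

Euler on (x_1,x_2): x_1_{n+1} = x_1_n + h·x_1', x_2_{n+1} = x_2_n + h·x_2'.
0.000000: (0.200000, 1.600000); f=(1.966400, -0.320000) → (0.848912, 1.494400)
0.330000: (0.848912, 1.494400); f=(2.389842, -1.268614) → (1.637560, 1.075757)
(x_1(0.66), x_2(0.66)) ≈ (1.6376, 1.0758)

1.6376, 1.0758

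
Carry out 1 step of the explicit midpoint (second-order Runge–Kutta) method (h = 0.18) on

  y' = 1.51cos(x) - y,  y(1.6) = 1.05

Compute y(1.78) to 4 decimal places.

Midpoint: k1 = f(x_n, y_n); k2 = f(x_n + h/2, y_n + (h/2)·k1); y_{n+1} = y_n + h·k2.
x=1.600000, y=1.050000:
  k1 = f(1.600000, 1.050000) = -1.094091
  k2 = f(1.690000, 0.951532) = -1.131103
  y ← 1.050000 + 0.18·(-1.131103) = 0.846401
y(1.78) ≈ 0.8464

0.8464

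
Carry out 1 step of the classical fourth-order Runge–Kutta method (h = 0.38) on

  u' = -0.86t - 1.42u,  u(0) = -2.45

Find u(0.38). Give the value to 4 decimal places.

-1.4816

RK4: k1 = f(t_n, u_n); k2 = f(t_n + h/2, u_n + (h/2)·k1); k3 = f(t_n + h/2, u_n + (h/2)·k2); k4 = f(t_n + h, u_n + h·k3); u_{n+1} = u_n + (h/6)·(k1 + 2k2 + 2k3 + k4).
t=0.000000, u=-2.450000:
  k1 = f(0.000000, -2.450000) = 3.479000
  k2 = f(0.190000, -1.788990) = 2.376966
  k3 = f(0.190000, -1.998376) = 2.674295
  k4 = f(0.380000, -1.433768) = 1.709151
  u ← -2.450000 + (0.38/6)·(k1 + 2k2 + 2k3 + k4) = -1.481591
u(0.38) ≈ -1.4816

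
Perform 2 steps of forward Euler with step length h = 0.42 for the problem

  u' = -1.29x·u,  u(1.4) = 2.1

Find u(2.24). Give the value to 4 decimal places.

Euler: u_{n+1} = u_n + h·f(x_n, u_n).
x=1.400000, u=2.100000: f=-3.792600 → u ← 2.100000 + 0.42·(-3.792600) = 0.507108
x=1.820000, u=0.507108: f=-1.190588 → u ← 0.507108 + 0.42·(-1.190588) = 0.007061
u(2.24) ≈ 0.0071

0.0071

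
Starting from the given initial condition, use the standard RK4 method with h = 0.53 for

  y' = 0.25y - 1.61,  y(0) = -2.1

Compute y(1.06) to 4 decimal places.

-4.6913

RK4: k1 = f(x_n, y_n); k2 = f(x_n + h/2, y_n + (h/2)·k1); k3 = f(x_n + h/2, y_n + (h/2)·k2); k4 = f(x_n + h, y_n + h·k3); y_{n+1} = y_n + (h/6)·(k1 + 2k2 + 2k3 + k4).
x=0.000000, y=-2.100000:
  k1 = f(0.000000, -2.100000) = -2.135000
  k2 = f(0.265000, -2.665775) = -2.276444
  k3 = f(0.265000, -2.703258) = -2.285814
  k4 = f(0.530000, -3.311482) = -2.437870
  y ← -2.100000 + (0.53/6)·(k1 + 2k2 + 2k3 + k4) = -3.309936
x=0.530000, y=-3.309936:
  k1 = f(0.530000, -3.309936) = -2.437484
  k2 = f(0.795000, -3.955869) = -2.598967
  k3 = f(0.795000, -3.998662) = -2.609666
  k4 = f(1.060000, -4.693059) = -2.783265
  y ← -3.309936 + (0.53/6)·(k1 + 2k2 + 2k3 + k4) = -4.691294
y(1.06) ≈ -4.6913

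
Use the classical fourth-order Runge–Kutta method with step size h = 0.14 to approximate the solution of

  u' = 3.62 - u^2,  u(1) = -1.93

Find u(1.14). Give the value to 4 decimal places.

-1.9495

RK4: k1 = f(s_n, u_n); k2 = f(s_n + h/2, u_n + (h/2)·k1); k3 = f(s_n + h/2, u_n + (h/2)·k2); k4 = f(s_n + h, u_n + h·k3); u_{n+1} = u_n + (h/6)·(k1 + 2k2 + 2k3 + k4).
s=1.000000, u=-1.930000:
  k1 = f(1.000000, -1.930000) = -0.104900
  k2 = f(1.070000, -1.937343) = -0.133298
  k3 = f(1.070000, -1.939331) = -0.141004
  k4 = f(1.140000, -1.949741) = -0.181488
  u ← -1.930000 + (0.14/6)·(k1 + 2k2 + 2k3 + k4) = -1.949483
u(1.14) ≈ -1.9495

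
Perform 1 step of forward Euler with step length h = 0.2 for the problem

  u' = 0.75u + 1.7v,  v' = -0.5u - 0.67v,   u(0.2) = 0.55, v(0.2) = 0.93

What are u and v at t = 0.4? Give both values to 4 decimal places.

0.9487, 0.7504

Euler on (u,v): u_{n+1} = u_n + h·u', v_{n+1} = v_n + h·v'.
0.200000: (0.550000, 0.930000); f=(1.993500, -0.898100) → (0.948700, 0.750380)
(u(0.4), v(0.4)) ≈ (0.9487, 0.7504)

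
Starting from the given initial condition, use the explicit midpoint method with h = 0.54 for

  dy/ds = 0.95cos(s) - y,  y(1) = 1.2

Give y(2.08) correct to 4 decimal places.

0.3613

Midpoint: k1 = f(s_n, y_n); k2 = f(s_n + h/2, y_n + (h/2)·k1); y_{n+1} = y_n + h·k2.
s=1.000000, y=1.200000:
  k1 = f(1.000000, 1.200000) = -0.686713
  k2 = f(1.270000, 1.014588) = -0.733121
  y ← 1.200000 + 0.54·(-0.733121) = 0.804115
s=1.540000, y=0.804115:
  k1 = f(1.540000, 0.804115) = -0.774863
  k2 = f(1.810000, 0.594902) = -0.819984
  y ← 0.804115 + 0.54·(-0.819984) = 0.361323
y(2.08) ≈ 0.3613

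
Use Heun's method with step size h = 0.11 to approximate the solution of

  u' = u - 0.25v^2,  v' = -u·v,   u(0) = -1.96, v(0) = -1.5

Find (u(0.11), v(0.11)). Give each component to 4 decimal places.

Heun on (u,v): k1 = f(t_n, state_n); k2 = f(t_n + h, state_n + h·k1); state_{n+1} = state_n + (h/2)·(k1 + k2).
0.000000: (-1.960000, -1.500000)
  k1 = (-2.522500, -2.940000)
  predictor → (-2.237475, -1.823400)
  k2 = (-3.068672, -4.079812)
  → (-2.267514, -1.886090)
(u(0.11), v(0.11)) ≈ (-2.2675, -1.8861)

-2.2675, -1.8861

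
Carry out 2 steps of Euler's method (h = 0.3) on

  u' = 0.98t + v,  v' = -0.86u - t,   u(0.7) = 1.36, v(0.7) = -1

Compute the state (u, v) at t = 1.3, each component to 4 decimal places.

Euler on (u,v): u_{n+1} = u_n + h·u', v_{n+1} = v_n + h·v'.
0.700000: (1.360000, -1.000000); f=(-0.314000, -1.869600) → (1.265800, -1.560880)
1.000000: (1.265800, -1.560880); f=(-0.580880, -2.088588) → (1.091536, -2.187456)
(u(1.3), v(1.3)) ≈ (1.0915, -2.1875)

1.0915, -2.1875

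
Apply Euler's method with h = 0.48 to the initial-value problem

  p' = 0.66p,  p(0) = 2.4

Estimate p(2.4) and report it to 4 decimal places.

Euler: p_{n+1} = p_n + h·f(x_n, p_n).
x=0.000000, p=2.400000: f=1.584000 → p ← 2.400000 + 0.48·1.584000 = 3.160320
x=0.480000, p=3.160320: f=2.085811 → p ← 3.160320 + 0.48·2.085811 = 4.161509
x=0.960000, p=4.161509: f=2.746596 → p ← 4.161509 + 0.48·2.746596 = 5.479876
x=1.440000, p=5.479876: f=3.616718 → p ← 5.479876 + 0.48·3.616718 = 7.215900
x=1.920000, p=7.215900: f=4.762494 → p ← 7.215900 + 0.48·4.762494 = 9.501897
p(2.4) ≈ 9.5019

9.5019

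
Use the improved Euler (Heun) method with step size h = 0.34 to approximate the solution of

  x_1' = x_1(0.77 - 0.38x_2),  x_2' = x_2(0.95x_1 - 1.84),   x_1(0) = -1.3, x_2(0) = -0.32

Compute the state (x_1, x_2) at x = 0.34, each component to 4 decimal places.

Heun on (x_1,x_2): k1 = f(x_n, state_n); k2 = f(x_n + h, state_n + h·k1); state_{n+1} = state_n + (h/2)·(k1 + k2).
0.000000: (-1.300000, -0.320000)
  k1 = (-1.159080, 0.984000)
  predictor → (-1.694087, 0.014560)
  k2 = (-1.295074, -0.050223)
  → (-1.717206, -0.161258)
(x_1(0.34), x_2(0.34)) ≈ (-1.7172, -0.1613)

-1.7172, -0.1613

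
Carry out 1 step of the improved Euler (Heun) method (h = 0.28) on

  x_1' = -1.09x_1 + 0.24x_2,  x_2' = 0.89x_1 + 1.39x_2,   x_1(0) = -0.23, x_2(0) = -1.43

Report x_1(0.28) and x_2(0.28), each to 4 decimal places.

-0.2726, -2.1666

Heun on (x_1,x_2): k1 = f(t_n, state_n); k2 = f(t_n + h, state_n + h·k1); state_{n+1} = state_n + (h/2)·(k1 + k2).
0.000000: (-0.230000, -1.430000)
  k1 = (-0.092500, -2.192400)
  predictor → (-0.255900, -2.043872)
  k2 = (-0.211598, -3.068733)
  → (-0.272574, -2.166559)
(x_1(0.28), x_2(0.28)) ≈ (-0.2726, -2.1666)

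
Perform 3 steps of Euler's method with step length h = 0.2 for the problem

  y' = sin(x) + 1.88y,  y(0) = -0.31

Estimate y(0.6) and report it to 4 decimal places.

Euler: y_{n+1} = y_n + h·f(x_n, y_n).
x=0.000000, y=-0.310000: f=-0.582800 → y ← -0.310000 + 0.2·(-0.582800) = -0.426560
x=0.200000, y=-0.426560: f=-0.603263 → y ← -0.426560 + 0.2·(-0.603263) = -0.547213
x=0.400000, y=-0.547213: f=-0.639342 → y ← -0.547213 + 0.2·(-0.639342) = -0.675081
y(0.6) ≈ -0.6751

-0.6751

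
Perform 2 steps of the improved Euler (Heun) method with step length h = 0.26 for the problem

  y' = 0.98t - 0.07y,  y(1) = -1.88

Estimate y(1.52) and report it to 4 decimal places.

Heun: k1 = f(t_n, y_n); k2 = f(t_n + h, y_n + h·k1); y_{n+1} = y_n + (h/2)·(k1 + k2).
t=1.000000, y=-1.880000:
  k1 = f(1.000000, -1.880000) = 1.111600
  k2 = f(1.260000, -1.590984) = 1.346169
  y ← -1.880000 + (0.26/2)·(1.111600 + 1.346169) = -1.560490
t=1.260000, y=-1.560490:
  k1 = f(1.260000, -1.560490) = 1.344034
  k2 = f(1.520000, -1.211041) = 1.574373
  y ← -1.560490 + (0.26/2)·(1.344034 + 1.574373) = -1.181097
y(1.52) ≈ -1.1811

-1.1811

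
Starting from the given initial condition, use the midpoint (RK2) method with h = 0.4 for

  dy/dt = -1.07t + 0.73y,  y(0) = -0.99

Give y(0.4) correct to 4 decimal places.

-1.4069

Midpoint: k1 = f(t_n, y_n); k2 = f(t_n + h/2, y_n + (h/2)·k1); y_{n+1} = y_n + h·k2.
t=0.000000, y=-0.990000:
  k1 = f(0.000000, -0.990000) = -0.722700
  k2 = f(0.200000, -1.134540) = -1.042214
  y ← -0.990000 + 0.4·(-1.042214) = -1.406886
y(0.4) ≈ -1.4069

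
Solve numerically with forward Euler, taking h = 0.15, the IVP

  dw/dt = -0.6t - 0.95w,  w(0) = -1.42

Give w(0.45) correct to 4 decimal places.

-0.9339

Euler: w_{n+1} = w_n + h·f(t_n, w_n).
t=0.000000, w=-1.420000: f=1.349000 → w ← -1.420000 + 0.15·1.349000 = -1.217650
t=0.150000, w=-1.217650: f=1.066767 → w ← -1.217650 + 0.15·1.066767 = -1.057635
t=0.300000, w=-1.057635: f=0.824753 → w ← -1.057635 + 0.15·0.824753 = -0.933922
w(0.45) ≈ -0.9339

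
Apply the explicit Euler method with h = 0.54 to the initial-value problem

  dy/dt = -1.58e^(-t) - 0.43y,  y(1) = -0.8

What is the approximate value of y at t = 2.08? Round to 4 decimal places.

Euler: y_{n+1} = y_n + h·f(t_n, y_n).
t=1.000000, y=-0.800000: f=-0.237250 → y ← -0.800000 + 0.54·(-0.237250) = -0.928115
t=1.540000, y=-0.928115: f=0.060367 → y ← -0.928115 + 0.54·0.060367 = -0.895516
y(2.08) ≈ -0.8955

-0.8955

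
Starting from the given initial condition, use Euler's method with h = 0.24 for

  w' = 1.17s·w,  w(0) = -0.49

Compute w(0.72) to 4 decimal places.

Euler: w_{n+1} = w_n + h·f(s_n, w_n).
s=0.000000, w=-0.490000: f=0.000000 → w ← -0.490000 + 0.24·0.000000 = -0.490000
s=0.240000, w=-0.490000: f=-0.137592 → w ← -0.490000 + 0.24·(-0.137592) = -0.523022
s=0.480000, w=-0.523022: f=-0.293729 → w ← -0.523022 + 0.24·(-0.293729) = -0.593517
w(0.72) ≈ -0.5935

-0.5935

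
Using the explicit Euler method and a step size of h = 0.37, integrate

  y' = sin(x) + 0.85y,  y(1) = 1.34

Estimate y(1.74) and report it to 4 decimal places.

3.0872

Euler: y_{n+1} = y_n + h·f(x_n, y_n).
x=1.000000, y=1.340000: f=1.980471 → y ← 1.340000 + 0.37·1.980471 = 2.072774
x=1.370000, y=2.072774: f=2.741766 → y ← 2.072774 + 0.37·2.741766 = 3.087228
y(1.74) ≈ 3.0872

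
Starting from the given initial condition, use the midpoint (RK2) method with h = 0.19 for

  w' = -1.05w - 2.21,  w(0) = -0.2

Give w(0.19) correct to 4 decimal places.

-0.5421

Midpoint: k1 = f(x_n, w_n); k2 = f(x_n + h/2, w_n + (h/2)·k1); w_{n+1} = w_n + h·k2.
x=0.000000, w=-0.200000:
  k1 = f(0.000000, -0.200000) = -2.000000
  k2 = f(0.095000, -0.390000) = -1.800500
  w ← -0.200000 + 0.19·(-1.800500) = -0.542095
w(0.19) ≈ -0.5421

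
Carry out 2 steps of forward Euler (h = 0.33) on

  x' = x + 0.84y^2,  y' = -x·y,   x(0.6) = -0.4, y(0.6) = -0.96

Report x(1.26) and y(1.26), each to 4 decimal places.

Euler on (x,y): x_{n+1} = x_n + h·x', y_{n+1} = y_n + h·y'.
0.600000: (-0.400000, -0.960000); f=(0.374144, -0.384000) → (-0.276532, -1.086720)
0.930000: (-0.276532, -1.086720); f=(0.715474, -0.300513) → (-0.040426, -1.185889)
(x(1.26), y(1.26)) ≈ (-0.0404, -1.1859)

-0.0404, -1.1859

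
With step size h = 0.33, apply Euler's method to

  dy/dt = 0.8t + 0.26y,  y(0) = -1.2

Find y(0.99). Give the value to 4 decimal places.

Euler: y_{n+1} = y_n + h·f(t_n, y_n).
t=0.000000, y=-1.200000: f=-0.312000 → y ← -1.200000 + 0.33·(-0.312000) = -1.302960
t=0.330000, y=-1.302960: f=-0.074770 → y ← -1.302960 + 0.33·(-0.074770) = -1.327634
t=0.660000, y=-1.327634: f=0.182815 → y ← -1.327634 + 0.33·0.182815 = -1.267305
y(0.99) ≈ -1.2673

-1.2673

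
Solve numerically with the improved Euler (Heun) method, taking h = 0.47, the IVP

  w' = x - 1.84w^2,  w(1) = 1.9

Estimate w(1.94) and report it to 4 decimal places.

0.8709

Heun: k1 = f(x_n, w_n); k2 = f(x_n + h, w_n + h·k1); w_{n+1} = w_n + (h/2)·(k1 + k2).
x=1.000000, w=1.900000:
  k1 = f(1.000000, 1.900000) = -5.642400
  k2 = f(1.470000, -0.751928) = 0.429672
  w ← 1.900000 + (0.47/2)·(-5.642400 + 0.429672) = 0.675009
x=1.470000, w=0.675009:
  k1 = f(1.470000, 0.675009) = 0.631628
  k2 = f(1.940000, 0.971874) = 0.202048
  w ← 0.675009 + (0.47/2)·(0.631628 + 0.202048) = 0.870923
w(1.94) ≈ 0.8709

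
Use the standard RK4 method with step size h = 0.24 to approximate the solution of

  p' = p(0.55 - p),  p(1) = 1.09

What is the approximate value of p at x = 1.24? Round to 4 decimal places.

0.9720

RK4: k1 = f(x_n, p_n); k2 = f(x_n + h/2, p_n + (h/2)·k1); k3 = f(x_n + h/2, p_n + (h/2)·k2); k4 = f(x_n + h, p_n + h·k3); p_{n+1} = p_n + (h/6)·(k1 + 2k2 + 2k3 + k4).
x=1.000000, p=1.090000:
  k1 = f(1.000000, 1.090000) = -0.588600
  k2 = f(1.120000, 1.019368) = -0.478459
  k3 = f(1.120000, 1.032585) = -0.498310
  k4 = f(1.240000, 0.970406) = -0.407964
  p ← 1.090000 + (0.24/6)·(k1 + 2k2 + 2k3 + k4) = 0.971996
p(1.24) ≈ 0.9720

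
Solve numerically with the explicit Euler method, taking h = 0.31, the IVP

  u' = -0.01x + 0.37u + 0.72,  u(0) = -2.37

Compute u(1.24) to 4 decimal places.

Euler: u_{n+1} = u_n + h·f(x_n, u_n).
x=0.000000, u=-2.370000: f=-0.156900 → u ← -2.370000 + 0.31·(-0.156900) = -2.418639
x=0.310000, u=-2.418639: f=-0.177996 → u ← -2.418639 + 0.31·(-0.177996) = -2.473818
x=0.620000, u=-2.473818: f=-0.201513 → u ← -2.473818 + 0.31·(-0.201513) = -2.536287
x=0.930000, u=-2.536287: f=-0.227726 → u ← -2.536287 + 0.31·(-0.227726) = -2.606882
u(1.24) ≈ -2.6069

-2.6069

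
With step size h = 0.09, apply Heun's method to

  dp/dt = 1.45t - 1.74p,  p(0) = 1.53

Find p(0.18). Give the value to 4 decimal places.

Heun: k1 = f(t_n, p_n); k2 = f(t_n + h, p_n + h·k1); p_{n+1} = p_n + (h/2)·(k1 + k2).
t=0.000000, p=1.530000:
  k1 = f(0.000000, 1.530000) = -2.662200
  k2 = f(0.090000, 1.290402) = -2.114799
  p ← 1.530000 + (0.09/2)·(-2.662200 + (-2.114799)) = 1.315035
t=0.090000, p=1.315035:
  k1 = f(0.090000, 1.315035) = -2.157661
  k2 = f(0.180000, 1.120846) = -1.689271
  p ← 1.315035 + (0.09/2)·(-2.157661 + (-1.689271)) = 1.141923
p(0.18) ≈ 1.1419

1.1419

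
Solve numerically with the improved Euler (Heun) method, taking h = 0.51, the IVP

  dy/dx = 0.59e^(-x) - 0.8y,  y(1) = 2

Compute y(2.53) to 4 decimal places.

Heun: k1 = f(x_n, y_n); k2 = f(x_n + h, y_n + h·k1); y_{n+1} = y_n + (h/2)·(k1 + k2).
x=1.000000, y=2.000000:
  k1 = f(1.000000, 2.000000) = -1.382951
  k2 = f(1.510000, 1.294695) = -0.905419
  y ← 2.000000 + (0.51/2)·(-1.382951 + (-0.905419)) = 1.416466
x=1.510000, y=1.416466:
  k1 = f(1.510000, 1.416466) = -1.002836
  k2 = f(2.020000, 0.905019) = -0.645749
  y ← 1.416466 + (0.51/2)·(-1.002836 + (-0.645749)) = 0.996077
x=2.020000, y=0.996077:
  k1 = f(2.020000, 0.996077) = -0.718595
  k2 = f(2.530000, 0.629593) = -0.456676
  y ← 0.996077 + (0.51/2)·(-0.718595 + (-0.456676)) = 0.696383
y(2.53) ≈ 0.6964

0.6964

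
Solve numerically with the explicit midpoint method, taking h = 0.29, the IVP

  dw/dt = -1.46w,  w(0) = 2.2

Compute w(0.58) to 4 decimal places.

Midpoint: k1 = f(t_n, w_n); k2 = f(t_n + h/2, w_n + (h/2)·k1); w_{n+1} = w_n + h·k2.
t=0.000000, w=2.200000:
  k1 = f(0.000000, 2.200000) = -3.212000
  k2 = f(0.145000, 1.734260) = -2.532020
  w ← 2.200000 + 0.29·(-2.532020) = 1.465714
t=0.290000, w=1.465714:
  k1 = f(0.290000, 1.465714) = -2.139943
  k2 = f(0.435000, 1.155423) = -1.686917
  w ← 1.465714 + 0.29·(-1.686917) = 0.976508
w(0.58) ≈ 0.9765

0.9765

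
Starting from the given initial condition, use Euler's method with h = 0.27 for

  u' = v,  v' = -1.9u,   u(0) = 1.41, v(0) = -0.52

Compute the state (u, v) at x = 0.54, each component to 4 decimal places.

Euler on (u,v): u_{n+1} = u_n + h·u', v_{n+1} = v_n + h·v'.
0.000000: (1.410000, -0.520000); f=(-0.520000, -2.679000) → (1.269600, -1.243330)
0.270000: (1.269600, -1.243330); f=(-1.243330, -2.412240) → (0.933901, -1.894635)
(u(0.54), v(0.54)) ≈ (0.9339, -1.8946)

0.9339, -1.8946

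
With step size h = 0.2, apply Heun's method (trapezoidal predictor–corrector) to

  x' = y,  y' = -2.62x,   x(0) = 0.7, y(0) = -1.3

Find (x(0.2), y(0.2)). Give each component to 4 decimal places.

0.4033, -1.5987

Heun on (x,y): k1 = f(t_n, state_n); k2 = f(t_n + h, state_n + h·k1); state_{n+1} = state_n + (h/2)·(k1 + k2).
0.000000: (0.700000, -1.300000)
  k1 = (-1.300000, -1.834000)
  predictor → (0.440000, -1.666800)
  k2 = (-1.666800, -1.152800)
  → (0.403320, -1.598680)
(x(0.2), y(0.2)) ≈ (0.4033, -1.5987)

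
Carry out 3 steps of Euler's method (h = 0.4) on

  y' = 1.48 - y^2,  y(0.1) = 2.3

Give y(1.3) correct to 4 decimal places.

Euler: y_{n+1} = y_n + h·f(t_n, y_n).
t=0.100000, y=2.300000: f=-3.810000 → y ← 2.300000 + 0.4·(-3.810000) = 0.776000
t=0.500000, y=0.776000: f=0.877824 → y ← 0.776000 + 0.4·0.877824 = 1.127130
t=0.900000, y=1.127130: f=0.209579 → y ← 1.127130 + 0.4·0.209579 = 1.210961
y(1.3) ≈ 1.2110

1.2110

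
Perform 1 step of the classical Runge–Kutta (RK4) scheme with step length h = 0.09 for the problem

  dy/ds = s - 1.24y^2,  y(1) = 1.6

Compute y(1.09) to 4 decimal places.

1.4381

RK4: k1 = f(s_n, y_n); k2 = f(s_n + h/2, y_n + (h/2)·k1); k3 = f(s_n + h/2, y_n + (h/2)·k2); k4 = f(s_n + h, y_n + h·k3); y_{n+1} = y_n + (h/6)·(k1 + 2k2 + 2k3 + k4).
s=1.000000, y=1.600000:
  k1 = f(1.000000, 1.600000) = -2.174400
  k2 = f(1.045000, 1.502152) = -1.753011
  k3 = f(1.045000, 1.521114) = -1.824099
  k4 = f(1.090000, 1.435831) = -1.466398
  y ← 1.600000 + (0.09/6)·(k1 + 2k2 + 2k3 + k4) = 1.438075
y(1.09) ≈ 1.4381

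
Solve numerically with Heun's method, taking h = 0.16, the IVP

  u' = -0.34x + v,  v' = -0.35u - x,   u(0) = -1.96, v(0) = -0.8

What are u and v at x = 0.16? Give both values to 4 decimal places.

-2.0836, -0.6995

Heun on (u,v): k1 = f(x_n, state_n); k2 = f(x_n + h, state_n + h·k1); state_{n+1} = state_n + (h/2)·(k1 + k2).
0.000000: (-1.960000, -0.800000)
  k1 = (-0.800000, 0.686000)
  predictor → (-2.088000, -0.690240)
  k2 = (-0.744640, 0.570800)
  → (-2.083571, -0.699456)
(u(0.16), v(0.16)) ≈ (-2.0836, -0.6995)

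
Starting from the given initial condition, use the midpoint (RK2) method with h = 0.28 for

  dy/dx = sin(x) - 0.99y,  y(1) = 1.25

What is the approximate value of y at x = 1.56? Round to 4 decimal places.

Midpoint: k1 = f(x_n, y_n); k2 = f(x_n + h/2, y_n + (h/2)·k1); y_{n+1} = y_n + h·k2.
x=1.000000, y=1.250000:
  k1 = f(1.000000, 1.250000) = -0.396029
  k2 = f(1.140000, 1.194556) = -0.273977
  y ← 1.250000 + 0.28·(-0.273977) = 1.173286
x=1.280000, y=1.173286:
  k1 = f(1.280000, 1.173286) = -0.203538
  k2 = f(1.420000, 1.144791) = -0.144692
  y ← 1.173286 + 0.28·(-0.144692) = 1.132773
y(1.56) ≈ 1.1328

1.1328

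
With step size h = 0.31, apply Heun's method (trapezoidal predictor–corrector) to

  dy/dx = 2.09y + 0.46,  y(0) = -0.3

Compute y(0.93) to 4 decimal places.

Heun: k1 = f(x_n, y_n); k2 = f(x_n + h, y_n + h·k1); y_{n+1} = y_n + (h/2)·(k1 + k2).
x=0.000000, y=-0.300000:
  k1 = f(0.000000, -0.300000) = -0.167000
  k2 = f(0.310000, -0.351770) = -0.275199
  y ← -0.300000 + (0.31/2)·(-0.167000 + (-0.275199)) = -0.368541
x=0.310000, y=-0.368541:
  k1 = f(0.310000, -0.368541) = -0.310250
  k2 = f(0.620000, -0.464719) = -0.511262
  y ← -0.368541 + (0.31/2)·(-0.310250 + (-0.511262)) = -0.495875
x=0.620000, y=-0.495875:
  k1 = f(0.620000, -0.495875) = -0.576379
  k2 = f(0.930000, -0.674553) = -0.949816
  y ← -0.495875 + (0.31/2)·(-0.576379 + (-0.949816)) = -0.732435
y(0.93) ≈ -0.7324

-0.7324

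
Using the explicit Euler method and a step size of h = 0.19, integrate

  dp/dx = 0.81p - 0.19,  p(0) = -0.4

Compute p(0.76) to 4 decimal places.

Euler: p_{n+1} = p_n + h·f(x_n, p_n).
x=0.000000, p=-0.400000: f=-0.514000 → p ← -0.400000 + 0.19·(-0.514000) = -0.497660
x=0.190000, p=-0.497660: f=-0.593105 → p ← -0.497660 + 0.19·(-0.593105) = -0.610350
x=0.380000, p=-0.610350: f=-0.684383 → p ← -0.610350 + 0.19·(-0.684383) = -0.740383
x=0.570000, p=-0.740383: f=-0.789710 → p ← -0.740383 + 0.19·(-0.789710) = -0.890428
p(0.76) ≈ -0.8904

-0.8904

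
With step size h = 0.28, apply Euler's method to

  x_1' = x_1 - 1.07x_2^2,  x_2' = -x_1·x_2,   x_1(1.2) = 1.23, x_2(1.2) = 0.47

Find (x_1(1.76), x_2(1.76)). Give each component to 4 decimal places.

Euler on (x_1,x_2): x_1_{n+1} = x_1_n + h·x_1', x_2_{n+1} = x_2_n + h·x_2'.
1.200000: (1.230000, 0.470000); f=(0.993637, -0.578100) → (1.508218, 0.308132)
1.480000: (1.508218, 0.308132); f=(1.406627, -0.464730) → (1.902074, 0.178008)
(x_1(1.76), x_2(1.76)) ≈ (1.9021, 0.1780)

1.9021, 0.1780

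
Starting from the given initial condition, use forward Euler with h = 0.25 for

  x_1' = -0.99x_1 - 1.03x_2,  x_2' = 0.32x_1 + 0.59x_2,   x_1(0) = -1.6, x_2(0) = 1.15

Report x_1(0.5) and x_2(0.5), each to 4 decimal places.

Euler on (x_1,x_2): x_1_{n+1} = x_1_n + h·x_1', x_2_{n+1} = x_2_n + h·x_2'.
0.000000: (-1.600000, 1.150000); f=(0.399500, 0.166500) → (-1.500125, 1.191625)
0.250000: (-1.500125, 1.191625); f=(0.257750, 0.223019) → (-1.435688, 1.247380)
(x_1(0.5), x_2(0.5)) ≈ (-1.4357, 1.2474)

-1.4357, 1.2474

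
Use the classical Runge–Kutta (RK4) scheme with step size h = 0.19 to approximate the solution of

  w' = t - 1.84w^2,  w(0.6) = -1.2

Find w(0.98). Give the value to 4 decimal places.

RK4: k1 = f(t_n, w_n); k2 = f(t_n + h/2, w_n + (h/2)·k1); k3 = f(t_n + h/2, w_n + (h/2)·k2); k4 = f(t_n + h, w_n + h·k3); w_{n+1} = w_n + (h/6)·(k1 + 2k2 + 2k3 + k4).
t=0.600000, w=-1.200000:
  k1 = f(0.600000, -1.200000) = -2.049600
  k2 = f(0.695000, -1.394712) = -2.884208
  k3 = f(0.695000, -1.474000) = -3.302722
  k4 = f(0.790000, -1.827517) = -5.355268
  w ← -1.200000 + (0.19/6)·(k1 + 2k2 + 2k3 + k4) = -1.826326
t=0.790000, w=-1.826326:
  k1 = f(0.790000, -1.826326) = -5.347261
  k2 = f(0.885000, -2.334316) = -9.141219
  k3 = f(0.885000, -2.694742) = -12.476409
  k4 = f(0.980000, -4.196844) = -31.428841
  w ← -1.826326 + (0.19/6)·(k1 + 2k2 + 2k3 + k4) = -4.360019
w(0.98) ≈ -4.3600

-4.3600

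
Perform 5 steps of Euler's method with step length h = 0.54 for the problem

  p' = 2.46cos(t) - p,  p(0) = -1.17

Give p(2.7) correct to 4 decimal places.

Euler: p_{n+1} = p_n + h·f(t_n, p_n).
t=0.000000, p=-1.170000: f=3.630000 → p ← -1.170000 + 0.54·3.630000 = 0.790200
t=0.540000, p=0.790200: f=1.319763 → p ← 0.790200 + 0.54·1.319763 = 1.502872
t=1.080000, p=1.502872: f=-0.343404 → p ← 1.502872 + 0.54·(-0.343404) = 1.317434
t=1.620000, p=1.317434: f=-1.438426 → p ← 1.317434 + 0.54·(-1.438426) = 0.540684
t=2.160000, p=0.540684: f=-1.907704 → p ← 0.540684 + 0.54·(-1.907704) = -0.489476
p(2.7) ≈ -0.4895

-0.4895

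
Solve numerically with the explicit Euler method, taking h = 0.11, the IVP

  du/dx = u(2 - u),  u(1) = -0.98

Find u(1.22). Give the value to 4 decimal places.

Euler: u_{n+1} = u_n + h·f(x_n, u_n).
x=1.000000, u=-0.980000: f=-2.920400 → u ← -0.980000 + 0.11·(-2.920400) = -1.301244
x=1.110000, u=-1.301244: f=-4.295724 → u ← -1.301244 + 0.11·(-4.295724) = -1.773774
u(1.22) ≈ -1.7738

-1.7738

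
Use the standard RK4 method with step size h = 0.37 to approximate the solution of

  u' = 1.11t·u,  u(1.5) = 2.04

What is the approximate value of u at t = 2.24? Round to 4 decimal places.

RK4: k1 = f(t_n, u_n); k2 = f(t_n + h/2, u_n + (h/2)·k1); k3 = f(t_n + h/2, u_n + (h/2)·k2); k4 = f(t_n + h, u_n + h·k3); u_{n+1} = u_n + (h/6)·(k1 + 2k2 + 2k3 + k4).
t=1.500000, u=2.040000:
  k1 = f(1.500000, 2.040000) = 3.396600
  k2 = f(1.685000, 2.668371) = 4.990788
  k3 = f(1.685000, 2.963296) = 5.542400
  k4 = f(1.870000, 4.090688) = 8.491041
  u ← 2.040000 + (0.37/6)·(k1 + 2k2 + 2k3 + k4) = 4.072164
t=1.870000, u=4.072164:
  k1 = f(1.870000, 4.072164) = 8.452592
  k2 = f(2.055000, 5.635894) = 12.855756
  k3 = f(2.055000, 6.450479) = 14.713865
  k4 = f(2.240000, 9.516295) = 23.661315
  u ← 4.072164 + (0.37/6)·(k1 + 2k2 + 2k3 + k4) = 9.452775
u(2.24) ≈ 9.4528

9.4528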